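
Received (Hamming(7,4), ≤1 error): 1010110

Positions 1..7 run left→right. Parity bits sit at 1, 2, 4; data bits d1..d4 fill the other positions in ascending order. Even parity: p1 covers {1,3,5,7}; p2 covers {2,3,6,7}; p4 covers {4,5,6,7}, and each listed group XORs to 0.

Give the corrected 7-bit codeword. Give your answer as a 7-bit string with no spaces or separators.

s1 (pos 1,3,5,7): 1⊕1⊕1⊕0 = 1
s2 (pos 2,3,6,7): 0⊕1⊕1⊕0 = 0
s4 (pos 4,5,6,7): 0⊕1⊕1⊕0 = 0
Syndrome s4…s1 = 001 → error at position 1.
Flip position 1: 1010110 → 0010110

0010110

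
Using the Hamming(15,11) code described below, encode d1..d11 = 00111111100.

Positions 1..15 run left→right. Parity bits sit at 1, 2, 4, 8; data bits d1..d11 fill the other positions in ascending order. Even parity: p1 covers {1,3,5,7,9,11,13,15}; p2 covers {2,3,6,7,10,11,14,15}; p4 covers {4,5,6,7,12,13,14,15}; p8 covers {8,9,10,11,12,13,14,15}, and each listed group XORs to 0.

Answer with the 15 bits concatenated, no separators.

000001111111100

Place data at non-parity positions: p1 p2 0 p4 0 1 1 p8 1 1 1 1 1 0 0
p1 (pos 1,3,5,7,9,11,13,15): XOR of data positions = 0⊕0⊕1⊕1⊕1⊕1⊕0 = 0
p2 (pos 2,3,6,7,10,11,14,15): XOR of data positions = 0⊕1⊕1⊕1⊕1⊕0⊕0 = 0
p4 (pos 4,5,6,7,12,13,14,15): XOR of data positions = 0⊕1⊕1⊕1⊕1⊕0⊕0 = 0
p8 (pos 8,9,10,11,12,13,14,15): XOR of data positions = 1⊕1⊕1⊕1⊕1⊕0⊕0 = 1
Codeword: 000001111111100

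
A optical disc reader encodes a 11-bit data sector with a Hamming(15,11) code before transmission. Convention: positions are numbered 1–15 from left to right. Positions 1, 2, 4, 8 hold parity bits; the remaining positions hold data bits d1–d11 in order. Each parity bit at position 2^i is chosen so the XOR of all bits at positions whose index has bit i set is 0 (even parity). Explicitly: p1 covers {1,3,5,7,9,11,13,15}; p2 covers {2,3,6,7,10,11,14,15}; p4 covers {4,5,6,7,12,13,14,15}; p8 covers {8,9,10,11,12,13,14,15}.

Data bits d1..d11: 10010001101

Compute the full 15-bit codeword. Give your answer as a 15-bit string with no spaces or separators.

Place data at non-parity positions: p1 p2 1 p4 0 0 1 p8 0 0 0 1 1 0 1
p1 (pos 1,3,5,7,9,11,13,15): XOR of data positions = 1⊕0⊕1⊕0⊕0⊕1⊕1 = 0
p2 (pos 2,3,6,7,10,11,14,15): XOR of data positions = 1⊕0⊕1⊕0⊕0⊕0⊕1 = 1
p4 (pos 4,5,6,7,12,13,14,15): XOR of data positions = 0⊕0⊕1⊕1⊕1⊕0⊕1 = 0
p8 (pos 8,9,10,11,12,13,14,15): XOR of data positions = 0⊕0⊕0⊕1⊕1⊕0⊕1 = 1
Codeword: 011000110001101

011000110001101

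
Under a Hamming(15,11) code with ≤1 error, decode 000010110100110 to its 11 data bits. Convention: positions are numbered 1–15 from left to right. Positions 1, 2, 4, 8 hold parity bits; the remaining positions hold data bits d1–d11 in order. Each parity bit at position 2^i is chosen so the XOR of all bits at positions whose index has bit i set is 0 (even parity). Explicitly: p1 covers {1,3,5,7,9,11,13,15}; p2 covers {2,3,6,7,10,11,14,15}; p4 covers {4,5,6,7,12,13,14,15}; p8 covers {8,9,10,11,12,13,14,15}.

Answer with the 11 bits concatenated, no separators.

11010100110

s1 (pos 1,3,5,7,9,11,13,15): 0⊕0⊕1⊕1⊕0⊕0⊕1⊕0 = 1
s2 (pos 2,3,6,7,10,11,14,15): 0⊕0⊕0⊕1⊕1⊕0⊕1⊕0 = 1
s4 (pos 4,5,6,7,12,13,14,15): 0⊕1⊕0⊕1⊕0⊕1⊕1⊕0 = 0
s8 (pos 8,9,10,11,12,13,14,15): 1⊕0⊕1⊕0⊕0⊕1⊕1⊕0 = 0
Syndrome s8…s1 = 0011 → error at position 3.
Flip position 3: 000010110100110 → 001010110100110
Read data bits from positions 3,5,6,7,9,10,11,12,13,14,15: 11010100110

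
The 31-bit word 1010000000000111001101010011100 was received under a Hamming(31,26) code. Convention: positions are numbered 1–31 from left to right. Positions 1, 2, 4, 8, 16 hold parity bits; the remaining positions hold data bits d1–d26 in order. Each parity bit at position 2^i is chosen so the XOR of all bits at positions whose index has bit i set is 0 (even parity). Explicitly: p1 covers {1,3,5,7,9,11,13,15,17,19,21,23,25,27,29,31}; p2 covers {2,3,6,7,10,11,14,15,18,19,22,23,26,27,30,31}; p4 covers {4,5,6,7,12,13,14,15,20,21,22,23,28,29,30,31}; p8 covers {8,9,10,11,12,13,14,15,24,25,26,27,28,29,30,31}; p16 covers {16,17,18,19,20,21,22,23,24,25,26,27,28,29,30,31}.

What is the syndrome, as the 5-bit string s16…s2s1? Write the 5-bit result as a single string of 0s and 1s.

00000

s1 (pos 1,3,5,7,9,11,13,15,17,19,21,23,25,27,29,31): 1⊕1⊕0⊕0⊕0⊕0⊕0⊕1⊕0⊕1⊕0⊕0⊕0⊕1⊕1⊕0 = 0
s2 (pos 2,3,6,7,10,11,14,15,18,19,22,23,26,27,30,31): 0⊕1⊕0⊕0⊕0⊕0⊕1⊕1⊕0⊕1⊕1⊕0⊕0⊕1⊕0⊕0 = 0
s4 (pos 4,5,6,7,12,13,14,15,20,21,22,23,28,29,30,31): 0⊕0⊕0⊕0⊕0⊕0⊕1⊕1⊕1⊕0⊕1⊕0⊕1⊕1⊕0⊕0 = 0
s8 (pos 8,9,10,11,12,13,14,15,24,25,26,27,28,29,30,31): 0⊕0⊕0⊕0⊕0⊕0⊕1⊕1⊕1⊕0⊕0⊕1⊕1⊕1⊕0⊕0 = 0
s16 (pos 16,17,18,19,20,21,22,23,24,25,26,27,28,29,30,31): 1⊕0⊕0⊕1⊕1⊕0⊕1⊕0⊕1⊕0⊕0⊕1⊕1⊕1⊕0⊕0 = 0
Syndrome s16…s1 = 00000 → no error.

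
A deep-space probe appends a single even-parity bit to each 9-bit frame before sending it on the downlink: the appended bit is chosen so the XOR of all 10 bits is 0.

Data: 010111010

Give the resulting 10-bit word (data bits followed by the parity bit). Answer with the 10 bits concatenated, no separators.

0101110101

XOR of the 9 data bits: 0⊕1⊕0⊕1⊕1⊕1⊕0⊕1⊕0 = 1
Parity bit = 1 (so all 10 bits XOR to 0).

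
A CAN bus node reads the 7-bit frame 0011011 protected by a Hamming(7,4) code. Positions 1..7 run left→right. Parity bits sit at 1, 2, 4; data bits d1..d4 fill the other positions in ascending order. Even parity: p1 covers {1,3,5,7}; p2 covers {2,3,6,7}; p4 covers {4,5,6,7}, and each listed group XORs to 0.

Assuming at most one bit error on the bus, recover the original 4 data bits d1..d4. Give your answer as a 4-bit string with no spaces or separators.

s1 (pos 1,3,5,7): 0⊕1⊕0⊕1 = 0
s2 (pos 2,3,6,7): 0⊕1⊕1⊕1 = 1
s4 (pos 4,5,6,7): 1⊕0⊕1⊕1 = 1
Syndrome s4…s1 = 110 → error at position 6.
Flip position 6: 0011011 → 0011001
Read data bits from positions 3,5,6,7: 1001

1001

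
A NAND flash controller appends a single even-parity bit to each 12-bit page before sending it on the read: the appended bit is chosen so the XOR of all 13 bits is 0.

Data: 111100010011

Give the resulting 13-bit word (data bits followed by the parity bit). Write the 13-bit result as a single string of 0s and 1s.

XOR of the 12 data bits: 1⊕1⊕1⊕1⊕0⊕0⊕0⊕1⊕0⊕0⊕1⊕1 = 1
Parity bit = 1 (so all 13 bits XOR to 0).

1111000100111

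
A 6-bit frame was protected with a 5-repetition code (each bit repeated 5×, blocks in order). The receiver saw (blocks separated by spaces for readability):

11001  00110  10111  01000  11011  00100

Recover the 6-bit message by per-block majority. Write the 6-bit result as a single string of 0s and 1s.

101010

Block 1 (11001): 3 ones → 1
Block 2 (00110): 2 ones → 0
Block 3 (10111): 4 ones → 1
Block 4 (01000): 1 one → 0
Block 5 (11011): 4 ones → 1
Block 6 (00100): 1 one → 0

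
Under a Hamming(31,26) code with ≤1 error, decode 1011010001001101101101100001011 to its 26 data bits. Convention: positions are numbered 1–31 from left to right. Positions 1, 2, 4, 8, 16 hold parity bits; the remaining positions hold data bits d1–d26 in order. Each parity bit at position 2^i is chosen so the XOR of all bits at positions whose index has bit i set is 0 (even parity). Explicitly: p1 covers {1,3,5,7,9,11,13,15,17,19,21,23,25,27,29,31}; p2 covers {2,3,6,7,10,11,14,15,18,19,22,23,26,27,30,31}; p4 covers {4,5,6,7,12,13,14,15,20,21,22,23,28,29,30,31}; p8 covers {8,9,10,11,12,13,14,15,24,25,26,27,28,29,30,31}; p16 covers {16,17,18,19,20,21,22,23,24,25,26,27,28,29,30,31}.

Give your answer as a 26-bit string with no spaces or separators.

s1 (pos 1,3,5,7,9,11,13,15,17,19,21,23,25,27,29,31): 1⊕1⊕0⊕0⊕0⊕0⊕1⊕0⊕1⊕1⊕0⊕1⊕0⊕0⊕0⊕1 = 1
s2 (pos 2,3,6,7,10,11,14,15,18,19,22,23,26,27,30,31): 0⊕1⊕1⊕0⊕1⊕0⊕1⊕0⊕0⊕1⊕1⊕1⊕0⊕0⊕1⊕1 = 1
s4 (pos 4,5,6,7,12,13,14,15,20,21,22,23,28,29,30,31): 1⊕0⊕1⊕0⊕0⊕1⊕1⊕0⊕1⊕0⊕1⊕1⊕1⊕0⊕1⊕1 = 0
s8 (pos 8,9,10,11,12,13,14,15,24,25,26,27,28,29,30,31): 0⊕0⊕1⊕0⊕0⊕1⊕1⊕0⊕0⊕0⊕0⊕0⊕1⊕0⊕1⊕1 = 0
s16 (pos 16,17,18,19,20,21,22,23,24,25,26,27,28,29,30,31): 1⊕1⊕0⊕1⊕1⊕0⊕1⊕1⊕0⊕0⊕0⊕0⊕1⊕0⊕1⊕1 = 1
Syndrome s16…s1 = 10011 → error at position 19.
Flip position 19: 1011010001001101101101100001011 → 1011010001001101100101100001011
Read data bits from positions 3,5,6,7,9,10,11,12,13,14,15,17,18,19,20,21,22,23,24,25,26,27,28,29,30,31: 10100100110100101100001011

10100100110100101100001011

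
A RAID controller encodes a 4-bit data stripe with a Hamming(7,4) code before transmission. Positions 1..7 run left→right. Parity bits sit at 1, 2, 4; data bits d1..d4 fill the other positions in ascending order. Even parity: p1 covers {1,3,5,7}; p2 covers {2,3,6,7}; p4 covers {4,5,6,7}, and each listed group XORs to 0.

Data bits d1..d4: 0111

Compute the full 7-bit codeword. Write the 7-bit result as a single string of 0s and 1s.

Place data at non-parity positions: p1 p2 0 p4 1 1 1
p1 (pos 1,3,5,7): XOR of data positions = 0⊕1⊕1 = 0
p2 (pos 2,3,6,7): XOR of data positions = 0⊕1⊕1 = 0
p4 (pos 4,5,6,7): XOR of data positions = 1⊕1⊕1 = 1
Codeword: 0001111

0001111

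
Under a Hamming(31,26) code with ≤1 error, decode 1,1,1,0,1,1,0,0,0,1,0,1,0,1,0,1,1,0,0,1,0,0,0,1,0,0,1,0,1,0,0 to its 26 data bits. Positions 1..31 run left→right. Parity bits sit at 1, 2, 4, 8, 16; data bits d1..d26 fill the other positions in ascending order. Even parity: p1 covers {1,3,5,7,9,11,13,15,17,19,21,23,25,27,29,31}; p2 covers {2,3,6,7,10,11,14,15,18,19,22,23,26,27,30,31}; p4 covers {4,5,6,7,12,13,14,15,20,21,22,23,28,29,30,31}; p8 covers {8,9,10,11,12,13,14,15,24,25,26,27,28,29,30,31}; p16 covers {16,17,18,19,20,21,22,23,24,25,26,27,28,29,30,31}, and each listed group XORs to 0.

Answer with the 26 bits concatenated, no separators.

s1 (pos 1,3,5,7,9,11,13,15,17,19,21,23,25,27,29,31): 1⊕1⊕1⊕0⊕0⊕0⊕0⊕0⊕1⊕0⊕0⊕0⊕0⊕1⊕1⊕0 = 0
s2 (pos 2,3,6,7,10,11,14,15,18,19,22,23,26,27,30,31): 1⊕1⊕1⊕0⊕1⊕0⊕1⊕0⊕0⊕0⊕0⊕0⊕0⊕1⊕0⊕0 = 0
s4 (pos 4,5,6,7,12,13,14,15,20,21,22,23,28,29,30,31): 0⊕1⊕1⊕0⊕1⊕0⊕1⊕0⊕1⊕0⊕0⊕0⊕0⊕1⊕0⊕0 = 0
s8 (pos 8,9,10,11,12,13,14,15,24,25,26,27,28,29,30,31): 0⊕0⊕1⊕0⊕1⊕0⊕1⊕0⊕1⊕0⊕0⊕1⊕0⊕1⊕0⊕0 = 0
s16 (pos 16,17,18,19,20,21,22,23,24,25,26,27,28,29,30,31): 1⊕1⊕0⊕0⊕1⊕0⊕0⊕0⊕1⊕0⊕0⊕1⊕0⊕1⊕0⊕0 = 0
Syndrome s16…s1 = 00000 → no error.
Read data bits from positions 3,5,6,7,9,10,11,12,13,14,15,17,18,19,20,21,22,23,24,25,26,27,28,29,30,31: 11100101010100100010010100

11100101010100100010010100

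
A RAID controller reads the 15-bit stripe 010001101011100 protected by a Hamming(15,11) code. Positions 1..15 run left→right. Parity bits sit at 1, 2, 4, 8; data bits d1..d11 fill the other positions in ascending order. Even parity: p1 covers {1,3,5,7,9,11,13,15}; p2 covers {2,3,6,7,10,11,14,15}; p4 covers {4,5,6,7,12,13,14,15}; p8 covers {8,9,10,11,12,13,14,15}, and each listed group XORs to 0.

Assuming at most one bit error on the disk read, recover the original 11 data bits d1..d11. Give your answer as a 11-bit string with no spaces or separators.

00111011100

s1 (pos 1,3,5,7,9,11,13,15): 0⊕0⊕0⊕1⊕1⊕1⊕1⊕0 = 0
s2 (pos 2,3,6,7,10,11,14,15): 1⊕0⊕1⊕1⊕0⊕1⊕0⊕0 = 0
s4 (pos 4,5,6,7,12,13,14,15): 0⊕0⊕1⊕1⊕1⊕1⊕0⊕0 = 0
s8 (pos 8,9,10,11,12,13,14,15): 0⊕1⊕0⊕1⊕1⊕1⊕0⊕0 = 0
Syndrome s8…s1 = 0000 → no error.
Read data bits from positions 3,5,6,7,9,10,11,12,13,14,15: 00111011100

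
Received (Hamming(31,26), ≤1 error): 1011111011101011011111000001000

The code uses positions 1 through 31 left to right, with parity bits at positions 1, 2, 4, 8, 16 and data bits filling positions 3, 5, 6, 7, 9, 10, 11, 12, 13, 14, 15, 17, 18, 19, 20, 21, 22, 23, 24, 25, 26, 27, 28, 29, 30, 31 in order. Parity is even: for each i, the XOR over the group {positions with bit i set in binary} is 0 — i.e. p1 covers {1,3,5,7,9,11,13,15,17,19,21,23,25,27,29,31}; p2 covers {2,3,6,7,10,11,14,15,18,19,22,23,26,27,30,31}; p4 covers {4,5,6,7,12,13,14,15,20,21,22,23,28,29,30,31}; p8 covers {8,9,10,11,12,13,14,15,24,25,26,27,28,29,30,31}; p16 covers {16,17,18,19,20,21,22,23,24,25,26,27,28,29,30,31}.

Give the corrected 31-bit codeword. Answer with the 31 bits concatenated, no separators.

1011111011101011001111000001000

s1 (pos 1,3,5,7,9,11,13,15,17,19,21,23,25,27,29,31): 1⊕1⊕1⊕1⊕1⊕1⊕1⊕1⊕0⊕1⊕1⊕0⊕0⊕0⊕0⊕0 = 0
s2 (pos 2,3,6,7,10,11,14,15,18,19,22,23,26,27,30,31): 0⊕1⊕1⊕1⊕1⊕1⊕0⊕1⊕1⊕1⊕1⊕0⊕0⊕0⊕0⊕0 = 1
s4 (pos 4,5,6,7,12,13,14,15,20,21,22,23,28,29,30,31): 1⊕1⊕1⊕1⊕0⊕1⊕0⊕1⊕1⊕1⊕1⊕0⊕1⊕0⊕0⊕0 = 0
s8 (pos 8,9,10,11,12,13,14,15,24,25,26,27,28,29,30,31): 0⊕1⊕1⊕1⊕0⊕1⊕0⊕1⊕0⊕0⊕0⊕0⊕1⊕0⊕0⊕0 = 0
s16 (pos 16,17,18,19,20,21,22,23,24,25,26,27,28,29,30,31): 1⊕0⊕1⊕1⊕1⊕1⊕1⊕0⊕0⊕0⊕0⊕0⊕1⊕0⊕0⊕0 = 1
Syndrome s16…s1 = 10010 → error at position 18.
Flip position 18: 1011111011101011011111000001000 → 1011111011101011001111000001000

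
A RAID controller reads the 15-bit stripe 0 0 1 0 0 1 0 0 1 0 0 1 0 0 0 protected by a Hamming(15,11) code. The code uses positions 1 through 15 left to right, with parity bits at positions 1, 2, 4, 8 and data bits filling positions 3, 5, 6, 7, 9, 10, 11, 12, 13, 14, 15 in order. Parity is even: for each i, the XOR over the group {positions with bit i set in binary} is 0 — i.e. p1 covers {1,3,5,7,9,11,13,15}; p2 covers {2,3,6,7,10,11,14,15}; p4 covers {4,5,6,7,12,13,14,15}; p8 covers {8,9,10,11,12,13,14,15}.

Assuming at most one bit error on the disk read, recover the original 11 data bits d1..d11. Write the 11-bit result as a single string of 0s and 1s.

s1 (pos 1,3,5,7,9,11,13,15): 0⊕1⊕0⊕0⊕1⊕0⊕0⊕0 = 0
s2 (pos 2,3,6,7,10,11,14,15): 0⊕1⊕1⊕0⊕0⊕0⊕0⊕0 = 0
s4 (pos 4,5,6,7,12,13,14,15): 0⊕0⊕1⊕0⊕1⊕0⊕0⊕0 = 0
s8 (pos 8,9,10,11,12,13,14,15): 0⊕1⊕0⊕0⊕1⊕0⊕0⊕0 = 0
Syndrome s8…s1 = 0000 → no error.
Read data bits from positions 3,5,6,7,9,10,11,12,13,14,15: 10101001000

10101001000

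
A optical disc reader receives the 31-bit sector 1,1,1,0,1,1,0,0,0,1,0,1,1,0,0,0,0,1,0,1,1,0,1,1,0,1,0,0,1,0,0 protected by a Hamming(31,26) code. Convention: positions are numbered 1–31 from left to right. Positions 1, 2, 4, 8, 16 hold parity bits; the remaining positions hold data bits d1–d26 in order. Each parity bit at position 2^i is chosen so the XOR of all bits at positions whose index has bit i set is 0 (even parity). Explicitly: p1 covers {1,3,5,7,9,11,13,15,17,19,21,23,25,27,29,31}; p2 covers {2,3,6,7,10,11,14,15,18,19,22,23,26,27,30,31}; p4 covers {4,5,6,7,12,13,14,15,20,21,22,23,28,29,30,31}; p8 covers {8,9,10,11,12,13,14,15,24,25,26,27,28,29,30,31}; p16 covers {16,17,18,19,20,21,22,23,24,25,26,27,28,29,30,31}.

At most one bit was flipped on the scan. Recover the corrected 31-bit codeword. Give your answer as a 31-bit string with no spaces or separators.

s1 (pos 1,3,5,7,9,11,13,15,17,19,21,23,25,27,29,31): 1⊕1⊕1⊕0⊕0⊕0⊕1⊕0⊕0⊕0⊕1⊕1⊕0⊕0⊕1⊕0 = 1
s2 (pos 2,3,6,7,10,11,14,15,18,19,22,23,26,27,30,31): 1⊕1⊕1⊕0⊕1⊕0⊕0⊕0⊕1⊕0⊕0⊕1⊕1⊕0⊕0⊕0 = 1
s4 (pos 4,5,6,7,12,13,14,15,20,21,22,23,28,29,30,31): 0⊕1⊕1⊕0⊕1⊕1⊕0⊕0⊕1⊕1⊕0⊕1⊕0⊕1⊕0⊕0 = 0
s8 (pos 8,9,10,11,12,13,14,15,24,25,26,27,28,29,30,31): 0⊕0⊕1⊕0⊕1⊕1⊕0⊕0⊕1⊕0⊕1⊕0⊕0⊕1⊕0⊕0 = 0
s16 (pos 16,17,18,19,20,21,22,23,24,25,26,27,28,29,30,31): 0⊕0⊕1⊕0⊕1⊕1⊕0⊕1⊕1⊕0⊕1⊕0⊕0⊕1⊕0⊕0 = 1
Syndrome s16…s1 = 10011 → error at position 19.
Flip position 19: 1110110001011000010110110100100 → 1110110001011000011110110100100

1110110001011000011110110100100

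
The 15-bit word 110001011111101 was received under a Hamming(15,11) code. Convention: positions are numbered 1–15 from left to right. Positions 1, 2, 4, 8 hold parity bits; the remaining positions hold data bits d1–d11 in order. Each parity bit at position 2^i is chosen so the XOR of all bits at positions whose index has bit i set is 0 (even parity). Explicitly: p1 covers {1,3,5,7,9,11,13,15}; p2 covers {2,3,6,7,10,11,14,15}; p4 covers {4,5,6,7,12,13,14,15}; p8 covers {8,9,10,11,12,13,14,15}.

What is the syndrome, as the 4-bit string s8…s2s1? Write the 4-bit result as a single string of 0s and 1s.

1011

s1 (pos 1,3,5,7,9,11,13,15): 1⊕0⊕0⊕0⊕1⊕1⊕1⊕1 = 1
s2 (pos 2,3,6,7,10,11,14,15): 1⊕0⊕1⊕0⊕1⊕1⊕0⊕1 = 1
s4 (pos 4,5,6,7,12,13,14,15): 0⊕0⊕1⊕0⊕1⊕1⊕0⊕1 = 0
s8 (pos 8,9,10,11,12,13,14,15): 1⊕1⊕1⊕1⊕1⊕1⊕0⊕1 = 1
Syndrome s8…s1 = 1011 → error at position 11.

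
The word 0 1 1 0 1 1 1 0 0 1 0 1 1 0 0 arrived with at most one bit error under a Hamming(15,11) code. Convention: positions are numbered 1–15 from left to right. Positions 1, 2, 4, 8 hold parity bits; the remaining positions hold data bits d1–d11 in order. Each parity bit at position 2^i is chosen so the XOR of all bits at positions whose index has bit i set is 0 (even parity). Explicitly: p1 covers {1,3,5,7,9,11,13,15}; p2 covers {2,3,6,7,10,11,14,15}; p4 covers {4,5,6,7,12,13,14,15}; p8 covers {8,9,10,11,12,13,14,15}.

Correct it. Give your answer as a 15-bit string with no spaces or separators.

s1 (pos 1,3,5,7,9,11,13,15): 0⊕1⊕1⊕1⊕0⊕0⊕1⊕0 = 0
s2 (pos 2,3,6,7,10,11,14,15): 1⊕1⊕1⊕1⊕1⊕0⊕0⊕0 = 1
s4 (pos 4,5,6,7,12,13,14,15): 0⊕1⊕1⊕1⊕1⊕1⊕0⊕0 = 1
s8 (pos 8,9,10,11,12,13,14,15): 0⊕0⊕1⊕0⊕1⊕1⊕0⊕0 = 1
Syndrome s8…s1 = 1110 → error at position 14.
Flip position 14: 011011100101100 → 011011100101110

011011100101110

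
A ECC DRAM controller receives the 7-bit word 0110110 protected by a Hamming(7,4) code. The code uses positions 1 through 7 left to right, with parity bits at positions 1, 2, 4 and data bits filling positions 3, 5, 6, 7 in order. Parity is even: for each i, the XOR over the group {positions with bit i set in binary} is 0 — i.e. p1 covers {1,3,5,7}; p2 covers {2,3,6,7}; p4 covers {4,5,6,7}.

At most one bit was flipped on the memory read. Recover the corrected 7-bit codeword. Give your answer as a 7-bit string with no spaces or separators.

s1 (pos 1,3,5,7): 0⊕1⊕1⊕0 = 0
s2 (pos 2,3,6,7): 1⊕1⊕1⊕0 = 1
s4 (pos 4,5,6,7): 0⊕1⊕1⊕0 = 0
Syndrome s4…s1 = 010 → error at position 2.
Flip position 2: 0110110 → 0010110

0010110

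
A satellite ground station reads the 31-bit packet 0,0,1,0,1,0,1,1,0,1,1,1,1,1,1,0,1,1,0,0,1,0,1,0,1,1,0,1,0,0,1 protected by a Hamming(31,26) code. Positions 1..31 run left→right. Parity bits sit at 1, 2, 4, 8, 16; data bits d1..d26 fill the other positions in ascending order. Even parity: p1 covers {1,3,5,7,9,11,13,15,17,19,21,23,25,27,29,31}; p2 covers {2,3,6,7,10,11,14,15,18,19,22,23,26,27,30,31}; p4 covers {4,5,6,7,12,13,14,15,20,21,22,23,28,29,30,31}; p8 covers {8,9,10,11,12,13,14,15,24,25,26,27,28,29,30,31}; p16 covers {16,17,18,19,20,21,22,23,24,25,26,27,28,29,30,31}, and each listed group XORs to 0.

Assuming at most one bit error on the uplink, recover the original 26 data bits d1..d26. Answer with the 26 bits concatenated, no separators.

11011111111110010101101001

s1 (pos 1,3,5,7,9,11,13,15,17,19,21,23,25,27,29,31): 0⊕1⊕1⊕1⊕0⊕1⊕1⊕1⊕1⊕0⊕1⊕1⊕1⊕0⊕0⊕1 = 1
s2 (pos 2,3,6,7,10,11,14,15,18,19,22,23,26,27,30,31): 0⊕1⊕0⊕1⊕1⊕1⊕1⊕1⊕1⊕0⊕0⊕1⊕1⊕0⊕0⊕1 = 0
s4 (pos 4,5,6,7,12,13,14,15,20,21,22,23,28,29,30,31): 0⊕1⊕0⊕1⊕1⊕1⊕1⊕1⊕0⊕1⊕0⊕1⊕1⊕0⊕0⊕1 = 0
s8 (pos 8,9,10,11,12,13,14,15,24,25,26,27,28,29,30,31): 1⊕0⊕1⊕1⊕1⊕1⊕1⊕1⊕0⊕1⊕1⊕0⊕1⊕0⊕0⊕1 = 1
s16 (pos 16,17,18,19,20,21,22,23,24,25,26,27,28,29,30,31): 0⊕1⊕1⊕0⊕0⊕1⊕0⊕1⊕0⊕1⊕1⊕0⊕1⊕0⊕0⊕1 = 0
Syndrome s16…s1 = 01001 → error at position 9.
Flip position 9: 0010101101111110110010101101001 → 0010101111111110110010101101001
Read data bits from positions 3,5,6,7,9,10,11,12,13,14,15,17,18,19,20,21,22,23,24,25,26,27,28,29,30,31: 11011111111110010101101001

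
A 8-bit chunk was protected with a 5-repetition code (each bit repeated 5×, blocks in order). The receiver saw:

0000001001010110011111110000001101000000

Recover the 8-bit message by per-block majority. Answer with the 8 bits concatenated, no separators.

Block 1 (00000): 0 ones → 0
Block 2 (01001): 2 ones → 0
Block 3 (01011): 3 ones → 1
Block 4 (00111): 3 ones → 1
Block 5 (11110): 4 ones → 1
Block 6 (00000): 0 ones → 0
Block 7 (11010): 3 ones → 1
Block 8 (00000): 0 ones → 0

00111010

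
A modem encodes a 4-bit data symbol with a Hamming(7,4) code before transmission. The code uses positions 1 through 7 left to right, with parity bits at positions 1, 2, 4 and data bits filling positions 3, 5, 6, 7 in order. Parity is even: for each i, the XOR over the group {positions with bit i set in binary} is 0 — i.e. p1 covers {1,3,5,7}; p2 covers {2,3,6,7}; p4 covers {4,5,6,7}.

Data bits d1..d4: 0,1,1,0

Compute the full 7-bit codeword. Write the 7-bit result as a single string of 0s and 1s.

1100110

Place data at non-parity positions: p1 p2 0 p4 1 1 0
p1 (pos 1,3,5,7): XOR of data positions = 0⊕1⊕0 = 1
p2 (pos 2,3,6,7): XOR of data positions = 0⊕1⊕0 = 1
p4 (pos 4,5,6,7): XOR of data positions = 1⊕1⊕0 = 0
Codeword: 1100110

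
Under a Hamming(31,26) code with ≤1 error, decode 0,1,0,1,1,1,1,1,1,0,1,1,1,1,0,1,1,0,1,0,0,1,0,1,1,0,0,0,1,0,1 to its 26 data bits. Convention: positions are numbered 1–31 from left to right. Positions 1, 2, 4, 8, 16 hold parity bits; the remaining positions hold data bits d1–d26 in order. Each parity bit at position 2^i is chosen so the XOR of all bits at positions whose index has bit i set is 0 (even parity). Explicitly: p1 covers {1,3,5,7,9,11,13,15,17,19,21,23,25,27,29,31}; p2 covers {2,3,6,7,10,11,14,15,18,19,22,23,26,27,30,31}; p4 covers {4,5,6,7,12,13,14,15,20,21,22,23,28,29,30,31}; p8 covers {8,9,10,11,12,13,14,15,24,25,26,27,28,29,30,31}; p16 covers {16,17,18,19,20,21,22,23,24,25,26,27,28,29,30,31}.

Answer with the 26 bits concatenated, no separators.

01111011110101001011000101

s1 (pos 1,3,5,7,9,11,13,15,17,19,21,23,25,27,29,31): 0⊕0⊕1⊕1⊕1⊕1⊕1⊕0⊕1⊕1⊕0⊕0⊕1⊕0⊕1⊕1 = 0
s2 (pos 2,3,6,7,10,11,14,15,18,19,22,23,26,27,30,31): 1⊕0⊕1⊕1⊕0⊕1⊕1⊕0⊕0⊕1⊕1⊕0⊕0⊕0⊕0⊕1 = 0
s4 (pos 4,5,6,7,12,13,14,15,20,21,22,23,28,29,30,31): 1⊕1⊕1⊕1⊕1⊕1⊕1⊕0⊕0⊕0⊕1⊕0⊕0⊕1⊕0⊕1 = 0
s8 (pos 8,9,10,11,12,13,14,15,24,25,26,27,28,29,30,31): 1⊕1⊕0⊕1⊕1⊕1⊕1⊕0⊕1⊕1⊕0⊕0⊕0⊕1⊕0⊕1 = 0
s16 (pos 16,17,18,19,20,21,22,23,24,25,26,27,28,29,30,31): 1⊕1⊕0⊕1⊕0⊕0⊕1⊕0⊕1⊕1⊕0⊕0⊕0⊕1⊕0⊕1 = 0
Syndrome s16…s1 = 00000 → no error.
Read data bits from positions 3,5,6,7,9,10,11,12,13,14,15,17,18,19,20,21,22,23,24,25,26,27,28,29,30,31: 01111011110101001011000101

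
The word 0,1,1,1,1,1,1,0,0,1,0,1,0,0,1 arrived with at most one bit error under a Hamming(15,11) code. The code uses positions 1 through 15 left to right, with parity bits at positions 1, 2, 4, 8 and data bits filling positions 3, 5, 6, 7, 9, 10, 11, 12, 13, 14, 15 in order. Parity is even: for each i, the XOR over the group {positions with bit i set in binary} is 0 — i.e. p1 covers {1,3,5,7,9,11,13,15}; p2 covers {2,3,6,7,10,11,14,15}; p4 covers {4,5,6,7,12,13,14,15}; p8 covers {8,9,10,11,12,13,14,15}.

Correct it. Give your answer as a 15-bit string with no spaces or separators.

011111110101001

s1 (pos 1,3,5,7,9,11,13,15): 0⊕1⊕1⊕1⊕0⊕0⊕0⊕1 = 0
s2 (pos 2,3,6,7,10,11,14,15): 1⊕1⊕1⊕1⊕1⊕0⊕0⊕1 = 0
s4 (pos 4,5,6,7,12,13,14,15): 1⊕1⊕1⊕1⊕1⊕0⊕0⊕1 = 0
s8 (pos 8,9,10,11,12,13,14,15): 0⊕0⊕1⊕0⊕1⊕0⊕0⊕1 = 1
Syndrome s8…s1 = 1000 → error at position 8.
Flip position 8: 011111100101001 → 011111110101001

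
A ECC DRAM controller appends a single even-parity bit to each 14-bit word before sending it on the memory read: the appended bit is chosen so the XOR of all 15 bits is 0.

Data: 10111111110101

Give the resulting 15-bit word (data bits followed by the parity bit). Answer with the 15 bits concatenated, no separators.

101111111101011

XOR of the 14 data bits: 1⊕0⊕1⊕1⊕1⊕1⊕1⊕1⊕1⊕1⊕0⊕1⊕0⊕1 = 1
Parity bit = 1 (so all 15 bits XOR to 0).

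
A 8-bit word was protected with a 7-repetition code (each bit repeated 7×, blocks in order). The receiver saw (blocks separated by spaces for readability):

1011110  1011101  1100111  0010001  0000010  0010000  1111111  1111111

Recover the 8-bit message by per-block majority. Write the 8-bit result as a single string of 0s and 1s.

Block 1 (1011110): 5 ones → 1
Block 2 (1011101): 5 ones → 1
Block 3 (1100111): 5 ones → 1
Block 4 (0010001): 2 ones → 0
Block 5 (0000010): 1 one → 0
Block 6 (0010000): 1 one → 0
Block 7 (1111111): 7 ones → 1
Block 8 (1111111): 7 ones → 1

11100011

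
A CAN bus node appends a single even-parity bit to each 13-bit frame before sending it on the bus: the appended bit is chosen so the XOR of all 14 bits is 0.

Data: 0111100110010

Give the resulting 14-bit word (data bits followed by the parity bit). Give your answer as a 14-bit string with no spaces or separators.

XOR of the 13 data bits: 0⊕1⊕1⊕1⊕1⊕0⊕0⊕1⊕1⊕0⊕0⊕1⊕0 = 1
Parity bit = 1 (so all 14 bits XOR to 0).

01111001100101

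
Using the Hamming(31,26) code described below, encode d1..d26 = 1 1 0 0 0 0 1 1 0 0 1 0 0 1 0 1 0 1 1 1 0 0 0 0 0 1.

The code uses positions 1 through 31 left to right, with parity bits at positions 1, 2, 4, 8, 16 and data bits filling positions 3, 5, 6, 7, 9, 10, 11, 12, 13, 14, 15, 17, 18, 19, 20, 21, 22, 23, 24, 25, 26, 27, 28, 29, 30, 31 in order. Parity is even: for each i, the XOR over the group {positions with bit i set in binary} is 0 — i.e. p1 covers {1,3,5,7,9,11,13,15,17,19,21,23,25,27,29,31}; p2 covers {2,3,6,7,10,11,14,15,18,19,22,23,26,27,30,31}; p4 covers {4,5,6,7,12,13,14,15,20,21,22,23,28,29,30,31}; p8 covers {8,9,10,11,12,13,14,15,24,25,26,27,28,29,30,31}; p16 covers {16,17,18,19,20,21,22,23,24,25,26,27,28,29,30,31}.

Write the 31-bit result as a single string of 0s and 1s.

Place data at non-parity positions: p1 p2 1 p4 1 0 0 p8 0 0 1 1 0 0 1 p16 0 0 1 0 1 0 1 1 1 0 0 0 0 0 1
p1 (pos 1,3,5,7,9,11,13,15,17,19,21,23,25,27,29,31): XOR of data positions = 1⊕1⊕0⊕0⊕1⊕0⊕1⊕0⊕1⊕1⊕1⊕1⊕0⊕0⊕1 = 1
p2 (pos 2,3,6,7,10,11,14,15,18,19,22,23,26,27,30,31): XOR of data positions = 1⊕0⊕0⊕0⊕1⊕0⊕1⊕0⊕1⊕0⊕1⊕0⊕0⊕0⊕1 = 0
p4 (pos 4,5,6,7,12,13,14,15,20,21,22,23,28,29,30,31): XOR of data positions = 1⊕0⊕0⊕1⊕0⊕0⊕1⊕0⊕1⊕0⊕1⊕0⊕0⊕0⊕1 = 0
p8 (pos 8,9,10,11,12,13,14,15,24,25,26,27,28,29,30,31): XOR of data positions = 0⊕0⊕1⊕1⊕0⊕0⊕1⊕1⊕1⊕0⊕0⊕0⊕0⊕0⊕1 = 0
p16 (pos 16,17,18,19,20,21,22,23,24,25,26,27,28,29,30,31): XOR of data positions = 0⊕0⊕1⊕0⊕1⊕0⊕1⊕1⊕1⊕0⊕0⊕0⊕0⊕0⊕1 = 0
Codeword: 1010100000110010001010111000001

1010100000110010001010111000001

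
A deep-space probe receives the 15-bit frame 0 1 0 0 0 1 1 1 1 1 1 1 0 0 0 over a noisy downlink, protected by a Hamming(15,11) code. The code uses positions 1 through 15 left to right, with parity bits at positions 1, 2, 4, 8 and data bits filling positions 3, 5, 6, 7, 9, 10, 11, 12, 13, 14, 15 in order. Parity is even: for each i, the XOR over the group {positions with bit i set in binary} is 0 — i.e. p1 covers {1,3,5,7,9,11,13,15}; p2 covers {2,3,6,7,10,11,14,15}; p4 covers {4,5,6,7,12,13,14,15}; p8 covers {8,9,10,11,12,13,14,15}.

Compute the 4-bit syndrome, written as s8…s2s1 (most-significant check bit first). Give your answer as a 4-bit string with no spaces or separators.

s1 (pos 1,3,5,7,9,11,13,15): 0⊕0⊕0⊕1⊕1⊕1⊕0⊕0 = 1
s2 (pos 2,3,6,7,10,11,14,15): 1⊕0⊕1⊕1⊕1⊕1⊕0⊕0 = 1
s4 (pos 4,5,6,7,12,13,14,15): 0⊕0⊕1⊕1⊕1⊕0⊕0⊕0 = 1
s8 (pos 8,9,10,11,12,13,14,15): 1⊕1⊕1⊕1⊕1⊕0⊕0⊕0 = 1
Syndrome s8…s1 = 1111 → error at position 15.

1111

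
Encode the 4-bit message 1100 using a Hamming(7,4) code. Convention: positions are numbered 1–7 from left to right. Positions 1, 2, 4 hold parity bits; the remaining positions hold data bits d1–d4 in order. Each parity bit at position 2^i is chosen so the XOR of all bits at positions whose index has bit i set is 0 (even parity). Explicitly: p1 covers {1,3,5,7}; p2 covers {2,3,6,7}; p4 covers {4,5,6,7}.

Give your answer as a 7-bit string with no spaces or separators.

Place data at non-parity positions: p1 p2 1 p4 1 0 0
p1 (pos 1,3,5,7): XOR of data positions = 1⊕1⊕0 = 0
p2 (pos 2,3,6,7): XOR of data positions = 1⊕0⊕0 = 1
p4 (pos 4,5,6,7): XOR of data positions = 1⊕0⊕0 = 1
Codeword: 0111100

0111100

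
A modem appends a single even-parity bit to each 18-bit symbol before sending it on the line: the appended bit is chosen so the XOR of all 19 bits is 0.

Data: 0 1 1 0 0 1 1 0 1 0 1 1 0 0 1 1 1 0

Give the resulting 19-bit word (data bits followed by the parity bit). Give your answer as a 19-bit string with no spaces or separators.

0110011010110011100

XOR of the 18 data bits: 0⊕1⊕1⊕0⊕0⊕1⊕1⊕0⊕1⊕0⊕1⊕1⊕0⊕0⊕1⊕1⊕1⊕0 = 0
Parity bit = 0 (so all 19 bits XOR to 0).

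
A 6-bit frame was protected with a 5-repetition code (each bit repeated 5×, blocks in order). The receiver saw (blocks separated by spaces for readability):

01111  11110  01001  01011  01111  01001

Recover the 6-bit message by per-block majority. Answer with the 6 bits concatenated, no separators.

Block 1 (01111): 4 ones → 1
Block 2 (11110): 4 ones → 1
Block 3 (01001): 2 ones → 0
Block 4 (01011): 3 ones → 1
Block 5 (01111): 4 ones → 1
Block 6 (01001): 2 ones → 0

110110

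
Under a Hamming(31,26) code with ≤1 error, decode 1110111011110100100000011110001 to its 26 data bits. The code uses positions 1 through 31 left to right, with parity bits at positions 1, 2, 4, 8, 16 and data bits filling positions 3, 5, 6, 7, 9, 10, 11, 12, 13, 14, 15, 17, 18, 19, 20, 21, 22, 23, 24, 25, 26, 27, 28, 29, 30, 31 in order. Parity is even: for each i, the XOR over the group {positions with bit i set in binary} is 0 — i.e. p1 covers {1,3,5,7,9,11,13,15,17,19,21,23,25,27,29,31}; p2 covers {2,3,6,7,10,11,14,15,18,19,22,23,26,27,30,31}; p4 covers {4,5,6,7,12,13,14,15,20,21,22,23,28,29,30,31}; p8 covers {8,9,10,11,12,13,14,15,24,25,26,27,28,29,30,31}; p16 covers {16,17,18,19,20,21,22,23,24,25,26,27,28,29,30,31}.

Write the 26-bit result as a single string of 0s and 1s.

11111111010100000011110001

s1 (pos 1,3,5,7,9,11,13,15,17,19,21,23,25,27,29,31): 1⊕1⊕1⊕1⊕1⊕1⊕0⊕0⊕1⊕0⊕0⊕0⊕1⊕1⊕0⊕1 = 0
s2 (pos 2,3,6,7,10,11,14,15,18,19,22,23,26,27,30,31): 1⊕1⊕1⊕1⊕1⊕1⊕1⊕0⊕0⊕0⊕0⊕0⊕1⊕1⊕0⊕1 = 0
s4 (pos 4,5,6,7,12,13,14,15,20,21,22,23,28,29,30,31): 0⊕1⊕1⊕1⊕1⊕0⊕1⊕0⊕0⊕0⊕0⊕0⊕0⊕0⊕0⊕1 = 0
s8 (pos 8,9,10,11,12,13,14,15,24,25,26,27,28,29,30,31): 0⊕1⊕1⊕1⊕1⊕0⊕1⊕0⊕1⊕1⊕1⊕1⊕0⊕0⊕0⊕1 = 0
s16 (pos 16,17,18,19,20,21,22,23,24,25,26,27,28,29,30,31): 0⊕1⊕0⊕0⊕0⊕0⊕0⊕0⊕1⊕1⊕1⊕1⊕0⊕0⊕0⊕1 = 0
Syndrome s16…s1 = 00000 → no error.
Read data bits from positions 3,5,6,7,9,10,11,12,13,14,15,17,18,19,20,21,22,23,24,25,26,27,28,29,30,31: 11111111010100000011110001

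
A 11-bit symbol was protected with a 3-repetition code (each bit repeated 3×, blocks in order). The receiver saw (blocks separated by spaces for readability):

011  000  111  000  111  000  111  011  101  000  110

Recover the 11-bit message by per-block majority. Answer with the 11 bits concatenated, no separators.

Block 1 (011): 2 ones → 1
Block 2 (000): 0 ones → 0
Block 3 (111): 3 ones → 1
Block 4 (000): 0 ones → 0
Block 5 (111): 3 ones → 1
Block 6 (000): 0 ones → 0
Block 7 (111): 3 ones → 1
Block 8 (011): 2 ones → 1
Block 9 (101): 2 ones → 1
Block 10 (000): 0 ones → 0
Block 11 (110): 2 ones → 1

10101011101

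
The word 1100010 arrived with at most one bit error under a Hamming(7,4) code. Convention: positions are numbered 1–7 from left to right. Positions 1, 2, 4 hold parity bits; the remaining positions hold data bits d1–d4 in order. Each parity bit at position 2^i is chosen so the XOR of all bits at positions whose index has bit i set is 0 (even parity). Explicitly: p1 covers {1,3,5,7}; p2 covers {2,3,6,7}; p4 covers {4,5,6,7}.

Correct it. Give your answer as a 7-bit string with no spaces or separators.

1100110

s1 (pos 1,3,5,7): 1⊕0⊕0⊕0 = 1
s2 (pos 2,3,6,7): 1⊕0⊕1⊕0 = 0
s4 (pos 4,5,6,7): 0⊕0⊕1⊕0 = 1
Syndrome s4…s1 = 101 → error at position 5.
Flip position 5: 1100010 → 1100110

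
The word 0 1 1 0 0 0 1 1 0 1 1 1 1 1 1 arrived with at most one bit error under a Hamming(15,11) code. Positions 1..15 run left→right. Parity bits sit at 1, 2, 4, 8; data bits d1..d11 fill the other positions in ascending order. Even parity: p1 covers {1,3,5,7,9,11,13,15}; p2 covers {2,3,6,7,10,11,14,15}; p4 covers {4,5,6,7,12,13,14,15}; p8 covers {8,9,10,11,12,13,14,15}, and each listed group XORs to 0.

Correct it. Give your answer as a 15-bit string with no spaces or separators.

s1 (pos 1,3,5,7,9,11,13,15): 0⊕1⊕0⊕1⊕0⊕1⊕1⊕1 = 1
s2 (pos 2,3,6,7,10,11,14,15): 1⊕1⊕0⊕1⊕1⊕1⊕1⊕1 = 1
s4 (pos 4,5,6,7,12,13,14,15): 0⊕0⊕0⊕1⊕1⊕1⊕1⊕1 = 1
s8 (pos 8,9,10,11,12,13,14,15): 1⊕0⊕1⊕1⊕1⊕1⊕1⊕1 = 1
Syndrome s8…s1 = 1111 → error at position 15.
Flip position 15: 011000110111111 → 011000110111110

011000110111110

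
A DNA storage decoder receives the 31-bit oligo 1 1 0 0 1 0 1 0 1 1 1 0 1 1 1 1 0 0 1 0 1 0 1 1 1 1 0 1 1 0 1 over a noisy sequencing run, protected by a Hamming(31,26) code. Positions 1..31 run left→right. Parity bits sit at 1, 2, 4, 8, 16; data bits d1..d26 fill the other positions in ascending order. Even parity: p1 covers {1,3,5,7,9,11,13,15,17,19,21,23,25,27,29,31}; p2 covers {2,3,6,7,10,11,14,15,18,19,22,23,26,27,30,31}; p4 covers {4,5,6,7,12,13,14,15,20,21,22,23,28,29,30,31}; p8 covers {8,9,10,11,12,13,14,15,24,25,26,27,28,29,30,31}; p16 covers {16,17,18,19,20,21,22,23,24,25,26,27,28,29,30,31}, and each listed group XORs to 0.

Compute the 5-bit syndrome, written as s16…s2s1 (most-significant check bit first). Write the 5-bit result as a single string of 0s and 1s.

s1 (pos 1,3,5,7,9,11,13,15,17,19,21,23,25,27,29,31): 1⊕0⊕1⊕1⊕1⊕1⊕1⊕1⊕0⊕1⊕1⊕1⊕1⊕0⊕1⊕1 = 1
s2 (pos 2,3,6,7,10,11,14,15,18,19,22,23,26,27,30,31): 1⊕0⊕0⊕1⊕1⊕1⊕1⊕1⊕0⊕1⊕0⊕1⊕1⊕0⊕0⊕1 = 0
s4 (pos 4,5,6,7,12,13,14,15,20,21,22,23,28,29,30,31): 0⊕1⊕0⊕1⊕0⊕1⊕1⊕1⊕0⊕1⊕0⊕1⊕1⊕1⊕0⊕1 = 0
s8 (pos 8,9,10,11,12,13,14,15,24,25,26,27,28,29,30,31): 0⊕1⊕1⊕1⊕0⊕1⊕1⊕1⊕1⊕1⊕1⊕0⊕1⊕1⊕0⊕1 = 0
s16 (pos 16,17,18,19,20,21,22,23,24,25,26,27,28,29,30,31): 1⊕0⊕0⊕1⊕0⊕1⊕0⊕1⊕1⊕1⊕1⊕0⊕1⊕1⊕0⊕1 = 0
Syndrome s16…s1 = 00001 → error at position 1.

00001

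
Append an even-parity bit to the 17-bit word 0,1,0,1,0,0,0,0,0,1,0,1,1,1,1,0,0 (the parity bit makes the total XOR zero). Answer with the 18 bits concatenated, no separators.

010100000101111001

XOR of the 17 data bits: 0⊕1⊕0⊕1⊕0⊕0⊕0⊕0⊕0⊕1⊕0⊕1⊕1⊕1⊕1⊕0⊕0 = 1
Parity bit = 1 (so all 18 bits XOR to 0).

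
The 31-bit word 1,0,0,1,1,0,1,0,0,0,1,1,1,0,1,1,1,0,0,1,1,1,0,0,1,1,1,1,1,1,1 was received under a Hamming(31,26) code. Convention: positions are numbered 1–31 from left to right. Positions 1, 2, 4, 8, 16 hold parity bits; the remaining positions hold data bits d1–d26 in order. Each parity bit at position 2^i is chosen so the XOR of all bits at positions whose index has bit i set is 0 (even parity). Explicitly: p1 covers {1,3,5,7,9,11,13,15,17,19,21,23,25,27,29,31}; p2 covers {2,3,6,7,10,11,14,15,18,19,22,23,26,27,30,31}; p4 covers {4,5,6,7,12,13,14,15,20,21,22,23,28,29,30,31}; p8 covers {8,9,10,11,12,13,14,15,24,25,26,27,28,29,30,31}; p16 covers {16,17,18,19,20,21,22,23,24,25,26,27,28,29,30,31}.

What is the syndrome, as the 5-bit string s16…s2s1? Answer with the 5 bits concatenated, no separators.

01100

s1 (pos 1,3,5,7,9,11,13,15,17,19,21,23,25,27,29,31): 1⊕0⊕1⊕1⊕0⊕1⊕1⊕1⊕1⊕0⊕1⊕0⊕1⊕1⊕1⊕1 = 0
s2 (pos 2,3,6,7,10,11,14,15,18,19,22,23,26,27,30,31): 0⊕0⊕0⊕1⊕0⊕1⊕0⊕1⊕0⊕0⊕1⊕0⊕1⊕1⊕1⊕1 = 0
s4 (pos 4,5,6,7,12,13,14,15,20,21,22,23,28,29,30,31): 1⊕1⊕0⊕1⊕1⊕1⊕0⊕1⊕1⊕1⊕1⊕0⊕1⊕1⊕1⊕1 = 1
s8 (pos 8,9,10,11,12,13,14,15,24,25,26,27,28,29,30,31): 0⊕0⊕0⊕1⊕1⊕1⊕0⊕1⊕0⊕1⊕1⊕1⊕1⊕1⊕1⊕1 = 1
s16 (pos 16,17,18,19,20,21,22,23,24,25,26,27,28,29,30,31): 1⊕1⊕0⊕0⊕1⊕1⊕1⊕0⊕0⊕1⊕1⊕1⊕1⊕1⊕1⊕1 = 0
Syndrome s16…s1 = 01100 → error at position 12.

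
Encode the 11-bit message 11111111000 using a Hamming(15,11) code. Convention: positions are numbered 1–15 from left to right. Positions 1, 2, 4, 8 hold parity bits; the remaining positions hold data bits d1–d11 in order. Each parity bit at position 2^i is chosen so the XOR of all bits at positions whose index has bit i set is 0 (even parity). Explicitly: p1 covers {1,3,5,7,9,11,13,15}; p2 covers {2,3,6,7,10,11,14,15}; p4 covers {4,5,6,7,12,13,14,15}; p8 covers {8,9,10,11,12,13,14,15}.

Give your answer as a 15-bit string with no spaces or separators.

111011101111000

Place data at non-parity positions: p1 p2 1 p4 1 1 1 p8 1 1 1 1 0 0 0
p1 (pos 1,3,5,7,9,11,13,15): XOR of data positions = 1⊕1⊕1⊕1⊕1⊕0⊕0 = 1
p2 (pos 2,3,6,7,10,11,14,15): XOR of data positions = 1⊕1⊕1⊕1⊕1⊕0⊕0 = 1
p4 (pos 4,5,6,7,12,13,14,15): XOR of data positions = 1⊕1⊕1⊕1⊕0⊕0⊕0 = 0
p8 (pos 8,9,10,11,12,13,14,15): XOR of data positions = 1⊕1⊕1⊕1⊕0⊕0⊕0 = 0
Codeword: 111011101111000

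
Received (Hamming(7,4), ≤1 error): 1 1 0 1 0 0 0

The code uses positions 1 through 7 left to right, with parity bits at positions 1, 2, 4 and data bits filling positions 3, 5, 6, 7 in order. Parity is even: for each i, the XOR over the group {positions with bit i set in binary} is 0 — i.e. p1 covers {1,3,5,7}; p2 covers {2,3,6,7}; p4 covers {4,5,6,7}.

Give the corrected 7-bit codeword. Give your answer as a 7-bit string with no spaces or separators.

1101001

s1 (pos 1,3,5,7): 1⊕0⊕0⊕0 = 1
s2 (pos 2,3,6,7): 1⊕0⊕0⊕0 = 1
s4 (pos 4,5,6,7): 1⊕0⊕0⊕0 = 1
Syndrome s4…s1 = 111 → error at position 7.
Flip position 7: 1101000 → 1101001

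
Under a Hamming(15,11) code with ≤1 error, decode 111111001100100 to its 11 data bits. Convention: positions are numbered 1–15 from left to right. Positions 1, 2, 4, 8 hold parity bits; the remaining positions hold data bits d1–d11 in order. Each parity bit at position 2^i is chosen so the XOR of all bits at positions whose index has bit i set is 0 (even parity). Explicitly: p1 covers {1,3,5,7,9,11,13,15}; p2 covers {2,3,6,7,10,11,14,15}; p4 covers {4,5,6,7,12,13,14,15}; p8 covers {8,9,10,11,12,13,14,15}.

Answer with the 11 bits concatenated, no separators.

11100100100

s1 (pos 1,3,5,7,9,11,13,15): 1⊕1⊕1⊕0⊕1⊕0⊕1⊕0 = 1
s2 (pos 2,3,6,7,10,11,14,15): 1⊕1⊕1⊕0⊕1⊕0⊕0⊕0 = 0
s4 (pos 4,5,6,7,12,13,14,15): 1⊕1⊕1⊕0⊕0⊕1⊕0⊕0 = 0
s8 (pos 8,9,10,11,12,13,14,15): 0⊕1⊕1⊕0⊕0⊕1⊕0⊕0 = 1
Syndrome s8…s1 = 1001 → error at position 9.
Flip position 9: 111111001100100 → 111111000100100
Read data bits from positions 3,5,6,7,9,10,11,12,13,14,15: 11100100100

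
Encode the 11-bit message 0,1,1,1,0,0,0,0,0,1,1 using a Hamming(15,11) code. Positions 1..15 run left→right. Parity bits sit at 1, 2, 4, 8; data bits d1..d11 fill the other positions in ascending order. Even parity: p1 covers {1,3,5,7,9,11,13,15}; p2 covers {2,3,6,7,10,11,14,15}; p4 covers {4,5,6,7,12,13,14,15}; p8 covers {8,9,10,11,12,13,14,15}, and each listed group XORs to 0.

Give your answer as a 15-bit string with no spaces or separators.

Place data at non-parity positions: p1 p2 0 p4 1 1 1 p8 0 0 0 0 0 1 1
p1 (pos 1,3,5,7,9,11,13,15): XOR of data positions = 0⊕1⊕1⊕0⊕0⊕0⊕1 = 1
p2 (pos 2,3,6,7,10,11,14,15): XOR of data positions = 0⊕1⊕1⊕0⊕0⊕1⊕1 = 0
p4 (pos 4,5,6,7,12,13,14,15): XOR of data positions = 1⊕1⊕1⊕0⊕0⊕1⊕1 = 1
p8 (pos 8,9,10,11,12,13,14,15): XOR of data positions = 0⊕0⊕0⊕0⊕0⊕1⊕1 = 0
Codeword: 100111100000011

100111100000011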